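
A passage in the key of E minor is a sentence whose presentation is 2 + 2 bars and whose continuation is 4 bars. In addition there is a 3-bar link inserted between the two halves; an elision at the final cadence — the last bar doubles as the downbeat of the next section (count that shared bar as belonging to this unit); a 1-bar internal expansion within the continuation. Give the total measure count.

12 measures

Basic sentence: 2 + 2 + 4 = 8 bars.
8 (basic form) + 3 (link) + 1 (internal expansion) = 12.
The elision shares a bar with the next section but does not change this unit's count.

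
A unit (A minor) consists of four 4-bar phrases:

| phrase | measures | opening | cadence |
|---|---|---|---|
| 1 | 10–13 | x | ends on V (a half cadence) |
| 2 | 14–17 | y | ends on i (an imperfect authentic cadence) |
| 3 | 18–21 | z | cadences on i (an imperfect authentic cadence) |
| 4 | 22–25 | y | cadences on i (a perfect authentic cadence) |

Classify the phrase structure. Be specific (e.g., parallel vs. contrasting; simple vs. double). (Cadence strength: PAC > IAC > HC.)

Four phrases in two halves: the first half (measures 10–17) ends with an imperfect authentic cadence, the second (measures 18-25) with a perfect authentic cadence — a large antecedent–consequent pair, i.e. a double period.
Phrase 3 begins with different material from phrase 1, making it contrasting.

contrasting double period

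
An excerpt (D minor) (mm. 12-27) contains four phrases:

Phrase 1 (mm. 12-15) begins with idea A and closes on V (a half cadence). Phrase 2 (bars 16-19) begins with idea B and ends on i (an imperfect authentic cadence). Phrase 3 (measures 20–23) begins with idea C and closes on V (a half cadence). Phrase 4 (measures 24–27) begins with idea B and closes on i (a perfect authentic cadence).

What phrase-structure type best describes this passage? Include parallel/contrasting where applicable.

Four phrases in two halves: the first half (measures 12–19) ends with an imperfect authentic cadence, the second (bars 20–27) with a perfect authentic cadence — a large antecedent–consequent pair, i.e. a double period.
Phrase 3 begins with different material from phrase 1, making it contrasting.

contrasting double period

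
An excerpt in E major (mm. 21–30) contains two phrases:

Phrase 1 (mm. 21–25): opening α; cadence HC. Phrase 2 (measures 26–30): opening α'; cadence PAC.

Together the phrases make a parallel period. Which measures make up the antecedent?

The phrase ending with the weaker cadence (half cadence) is the antecedent; the one ending more conclusively (perfect authentic cadence) is the consequent. The antecedent is measures 21–25.

measures 21–25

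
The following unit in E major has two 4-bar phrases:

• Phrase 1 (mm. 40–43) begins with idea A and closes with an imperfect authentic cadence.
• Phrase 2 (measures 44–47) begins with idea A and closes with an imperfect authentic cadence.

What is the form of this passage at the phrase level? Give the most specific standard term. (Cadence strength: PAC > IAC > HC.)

Both phrases have the same opening (A) and the same cadence (imperfect authentic cadence): the second is a restatement, not a consequent, so this is a repeated phrase rather than a period.

repeated phrase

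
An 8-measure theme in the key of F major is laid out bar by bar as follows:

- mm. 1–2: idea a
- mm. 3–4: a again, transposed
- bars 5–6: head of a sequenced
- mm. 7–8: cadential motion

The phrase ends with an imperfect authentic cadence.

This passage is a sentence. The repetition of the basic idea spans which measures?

The presentation of a sentence is the basic idea (measures 1–2) plus its repetition (measures 3-4); the repetition of the basic idea is therefore mm. 3-4.

measures 3–4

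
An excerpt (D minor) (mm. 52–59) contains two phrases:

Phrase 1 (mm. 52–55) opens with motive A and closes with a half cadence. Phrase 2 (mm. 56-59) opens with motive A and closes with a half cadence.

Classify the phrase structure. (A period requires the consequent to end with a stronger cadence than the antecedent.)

Both phrases have the same opening (A) and the same cadence (half cadence): the second is a restatement, not a consequent, so this is a repeated phrase rather than a period.

repeated phrase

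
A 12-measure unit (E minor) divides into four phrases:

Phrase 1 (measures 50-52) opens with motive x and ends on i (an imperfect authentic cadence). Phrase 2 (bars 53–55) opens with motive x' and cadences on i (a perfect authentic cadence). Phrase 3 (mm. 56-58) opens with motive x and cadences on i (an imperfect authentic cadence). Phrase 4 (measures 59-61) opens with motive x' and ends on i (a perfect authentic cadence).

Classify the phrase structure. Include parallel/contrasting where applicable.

The cadence pattern IAC–PAC–IAC–PAC is weak–strong twice, and phrases 3–4 restate phrases 1–2: a period heard twice, not a double period (which would end weakly at phrase 2).

repeated period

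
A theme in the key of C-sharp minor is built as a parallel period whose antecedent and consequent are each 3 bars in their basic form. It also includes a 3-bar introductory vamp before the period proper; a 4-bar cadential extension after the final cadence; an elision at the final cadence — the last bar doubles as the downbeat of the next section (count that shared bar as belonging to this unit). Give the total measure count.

Basic parallel period: 3 + 3 = 6 bars.
6 (basic form) + 3 (introduction) + 4 (cadential extension) = 13.
The elision shares a bar with the next section but does not change this unit's count.

13 measures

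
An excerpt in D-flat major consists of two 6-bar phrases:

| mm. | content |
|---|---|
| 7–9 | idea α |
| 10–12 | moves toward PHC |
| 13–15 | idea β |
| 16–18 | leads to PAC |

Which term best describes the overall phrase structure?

Phrase 1 ends with a Phrygian half cadence (weaker) and phrase 2 with a perfect authentic cadence (stronger): antecedent + consequent = a period.
The two phrases open with different material (α / β), so the period is contrasting.

contrasting period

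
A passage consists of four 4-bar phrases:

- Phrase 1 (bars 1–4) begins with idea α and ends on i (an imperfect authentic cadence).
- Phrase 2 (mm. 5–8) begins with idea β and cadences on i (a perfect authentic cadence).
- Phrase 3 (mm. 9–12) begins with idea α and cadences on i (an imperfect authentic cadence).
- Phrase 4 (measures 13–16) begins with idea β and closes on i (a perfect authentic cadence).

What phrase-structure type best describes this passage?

The cadence pattern IAC–PAC–IAC–PAC is weak–strong twice, and phrases 3–4 restate phrases 1–2: a period heard twice, not a double period (which would end weakly at phrase 2).

repeated period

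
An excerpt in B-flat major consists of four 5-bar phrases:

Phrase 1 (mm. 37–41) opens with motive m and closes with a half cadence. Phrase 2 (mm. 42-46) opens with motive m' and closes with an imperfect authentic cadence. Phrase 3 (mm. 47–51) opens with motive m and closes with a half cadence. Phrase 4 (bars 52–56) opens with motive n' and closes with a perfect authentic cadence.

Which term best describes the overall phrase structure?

parallel double period

Four phrases in two halves: the first half (mm. 37-46) ends with an imperfect authentic cadence, the second (mm. 47–56) with a perfect authentic cadence — a large antecedent–consequent pair, i.e. a double period.
Phrase 3 begins with the same material as phrase 1, making it parallel.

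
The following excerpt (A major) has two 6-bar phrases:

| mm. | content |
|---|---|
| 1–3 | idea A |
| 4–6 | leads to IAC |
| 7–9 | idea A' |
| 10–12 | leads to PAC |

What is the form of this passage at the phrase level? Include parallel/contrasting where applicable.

Phrase 1 ends with an imperfect authentic cadence (weaker) and phrase 2 with a perfect authentic cadence (stronger): antecedent + consequent = a period.
The two phrases open with the same material (A / A'), so the period is parallel.

parallel period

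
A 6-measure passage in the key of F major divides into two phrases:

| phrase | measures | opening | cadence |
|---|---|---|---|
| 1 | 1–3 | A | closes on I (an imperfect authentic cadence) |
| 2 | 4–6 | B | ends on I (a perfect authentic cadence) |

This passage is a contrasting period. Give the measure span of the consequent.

measures 4–6

The antecedent is the phrase ending with the weaker cadence (imperfect authentic cadence, phrase 1) and the consequent the one ending more conclusively (perfect authentic cadence, phrase 2); the consequent is mm. 4–6.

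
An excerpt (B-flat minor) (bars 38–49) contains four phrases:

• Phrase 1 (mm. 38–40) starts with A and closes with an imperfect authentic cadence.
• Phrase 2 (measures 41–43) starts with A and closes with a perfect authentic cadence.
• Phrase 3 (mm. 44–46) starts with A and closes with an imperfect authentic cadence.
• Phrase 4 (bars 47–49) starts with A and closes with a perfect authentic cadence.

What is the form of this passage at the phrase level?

The cadence pattern IAC–PAC–IAC–PAC is weak–strong twice, and phrases 3–4 restate phrases 1–2: a period heard twice, not a double period (which would end weakly at phrase 2).

repeated period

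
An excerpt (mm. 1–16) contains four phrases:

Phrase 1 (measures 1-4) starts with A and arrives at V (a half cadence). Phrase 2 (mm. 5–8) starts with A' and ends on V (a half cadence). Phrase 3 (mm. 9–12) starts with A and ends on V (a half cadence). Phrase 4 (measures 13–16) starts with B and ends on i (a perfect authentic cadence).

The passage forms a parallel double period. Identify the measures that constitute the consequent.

measures 9–16

In a double period the four phrases pair into a large antecedent (phrases 1–2, ending half cadence) and a large consequent (phrases 3–4, ending perfect authentic cadence). The consequent spans measures 9–16.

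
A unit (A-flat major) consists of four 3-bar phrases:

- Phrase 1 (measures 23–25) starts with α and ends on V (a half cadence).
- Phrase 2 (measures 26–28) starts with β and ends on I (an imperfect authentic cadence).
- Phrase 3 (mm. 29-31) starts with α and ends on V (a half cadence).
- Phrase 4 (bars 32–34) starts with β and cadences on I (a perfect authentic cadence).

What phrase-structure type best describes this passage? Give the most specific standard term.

parallel double period

Four phrases in two halves: the first half (mm. 23–28) ends with an imperfect authentic cadence, the second (mm. 29-34) with a perfect authentic cadence — a large antecedent–consequent pair, i.e. a double period.
Phrase 3 begins with the same material as phrase 1, making it parallel.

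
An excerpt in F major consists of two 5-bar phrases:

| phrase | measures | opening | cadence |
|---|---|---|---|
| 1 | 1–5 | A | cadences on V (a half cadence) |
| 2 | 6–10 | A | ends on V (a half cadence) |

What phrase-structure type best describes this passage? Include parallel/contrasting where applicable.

repeated phrase

Both phrases have the same opening (A) and the same cadence (half cadence): the second is a restatement, not a consequent, so this is a repeated phrase rather than a period.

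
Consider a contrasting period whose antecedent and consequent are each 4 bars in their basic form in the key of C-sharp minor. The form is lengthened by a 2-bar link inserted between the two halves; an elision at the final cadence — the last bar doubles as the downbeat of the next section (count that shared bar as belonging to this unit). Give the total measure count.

10 measures

Basic contrasting period: 4 + 4 = 8 bars.
8 (basic form) + 2 (link) = 10.
The elision shares a bar with the next section but does not change this unit's count.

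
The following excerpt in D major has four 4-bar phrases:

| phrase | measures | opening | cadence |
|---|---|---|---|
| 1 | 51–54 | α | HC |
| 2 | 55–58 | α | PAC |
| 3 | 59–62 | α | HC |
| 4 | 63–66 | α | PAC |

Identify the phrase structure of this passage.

repeated period

The cadence pattern HC–PAC–HC–PAC is weak–strong twice, and phrases 3–4 restate phrases 1–2: a period heard twice, not a double period (which would end weakly at phrase 2).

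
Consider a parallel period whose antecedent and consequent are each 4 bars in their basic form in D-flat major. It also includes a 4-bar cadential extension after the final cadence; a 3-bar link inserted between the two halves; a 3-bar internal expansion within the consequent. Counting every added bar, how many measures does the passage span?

Basic parallel period: 4 + 4 = 8 bars.
8 (basic form) + 4 (cadential extension) + 3 (link) + 3 (internal expansion) = 18.

18 measures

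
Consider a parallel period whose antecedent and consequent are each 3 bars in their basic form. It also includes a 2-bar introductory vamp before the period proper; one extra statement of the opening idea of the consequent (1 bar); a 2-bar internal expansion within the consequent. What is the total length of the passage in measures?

Basic parallel period: 3 + 3 = 6 bars.
6 (basic form) + 2 (introduction) + 1 (extra statement) + 2 (internal expansion) = 11.

11 measures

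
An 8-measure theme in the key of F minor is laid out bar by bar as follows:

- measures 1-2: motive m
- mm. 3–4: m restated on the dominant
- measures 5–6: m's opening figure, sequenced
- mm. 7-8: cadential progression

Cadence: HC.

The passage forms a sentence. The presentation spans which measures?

measures 1–4

The presentation of a sentence is the basic idea (mm. 1–2) plus its repetition (measures 3–4); the presentation is therefore bars 1–4.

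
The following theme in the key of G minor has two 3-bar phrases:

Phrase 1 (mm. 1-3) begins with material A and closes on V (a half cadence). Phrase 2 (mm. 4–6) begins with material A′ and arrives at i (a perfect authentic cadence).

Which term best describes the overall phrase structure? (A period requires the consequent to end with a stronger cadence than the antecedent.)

Phrase 1 ends with a half cadence (weaker) and phrase 2 with a perfect authentic cadence (stronger): antecedent + consequent = a period.
The two phrases open with the same material (A / A′), so the period is parallel.

parallel period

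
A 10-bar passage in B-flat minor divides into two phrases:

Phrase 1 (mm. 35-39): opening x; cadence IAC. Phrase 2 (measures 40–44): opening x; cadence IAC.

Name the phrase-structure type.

repeated phrase

Both phrases have the same opening (x) and the same cadence (imperfect authentic cadence): the second is a restatement, not a consequent, so this is a repeated phrase rather than a period.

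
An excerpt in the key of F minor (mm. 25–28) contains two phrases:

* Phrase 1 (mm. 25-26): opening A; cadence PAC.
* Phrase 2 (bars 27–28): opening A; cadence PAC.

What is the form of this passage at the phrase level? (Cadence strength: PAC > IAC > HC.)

Both phrases have the same opening (A) and the same cadence (perfect authentic cadence): the second is a restatement, not a consequent, so this is a repeated phrase rather than a period.

repeated phrase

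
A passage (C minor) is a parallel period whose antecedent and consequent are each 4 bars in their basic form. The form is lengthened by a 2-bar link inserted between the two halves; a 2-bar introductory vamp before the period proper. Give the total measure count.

Basic parallel period: 4 + 4 = 8 bars.
8 (basic form) + 2 (link) + 2 (introduction) = 12.

12 measures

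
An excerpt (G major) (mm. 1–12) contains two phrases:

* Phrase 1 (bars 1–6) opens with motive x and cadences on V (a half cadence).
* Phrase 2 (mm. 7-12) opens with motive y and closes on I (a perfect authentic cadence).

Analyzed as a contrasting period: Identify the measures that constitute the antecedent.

The antecedent is the phrase ending with the weaker cadence (half cadence, phrase 1) and the consequent the one ending more conclusively (perfect authentic cadence, phrase 2); the antecedent is bars 1-6.

measures 1–6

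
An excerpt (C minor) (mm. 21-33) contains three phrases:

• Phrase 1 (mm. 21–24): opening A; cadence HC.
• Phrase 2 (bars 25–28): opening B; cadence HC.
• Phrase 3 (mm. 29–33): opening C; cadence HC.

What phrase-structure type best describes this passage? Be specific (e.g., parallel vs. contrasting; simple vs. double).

phrase group

The final phrase closes with a half cadence, which is not stronger than the preceding half cadence; the 3 phrases lack an overall antecedent–consequent design and so form a phrase group.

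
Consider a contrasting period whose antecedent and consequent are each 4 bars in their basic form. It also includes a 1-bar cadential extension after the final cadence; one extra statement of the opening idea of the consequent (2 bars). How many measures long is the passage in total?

Basic contrasting period: 4 + 4 = 8 bars.
8 (basic form) + 1 (cadential extension) + 2 (extra statement) = 11.

11 measures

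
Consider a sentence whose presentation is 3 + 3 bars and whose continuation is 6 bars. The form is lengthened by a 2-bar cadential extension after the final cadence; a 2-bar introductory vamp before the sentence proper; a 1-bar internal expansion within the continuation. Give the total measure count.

17 measures

Basic sentence: 3 + 3 + 6 = 12 bars.
12 (basic form) + 2 (cadential extension) + 2 (introduction) + 1 (internal expansion) = 17.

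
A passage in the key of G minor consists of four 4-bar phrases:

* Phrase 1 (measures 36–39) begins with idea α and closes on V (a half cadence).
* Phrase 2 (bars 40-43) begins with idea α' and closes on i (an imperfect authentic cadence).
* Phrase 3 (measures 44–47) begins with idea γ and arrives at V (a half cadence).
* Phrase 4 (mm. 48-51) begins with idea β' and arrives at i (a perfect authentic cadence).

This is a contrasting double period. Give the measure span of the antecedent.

measures 36–43

In a double period the first pair of phrases (ending imperfect authentic cadence) is the large antecedent and the second pair (ending perfect authentic cadence) is the large consequent; the antecedent is measures 36–43.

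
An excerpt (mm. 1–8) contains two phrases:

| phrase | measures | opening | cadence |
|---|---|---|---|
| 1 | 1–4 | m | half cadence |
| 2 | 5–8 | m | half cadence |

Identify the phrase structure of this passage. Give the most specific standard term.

Both phrases have the same opening (m) and the same cadence (half cadence): the second is a restatement, not a consequent, so this is a repeated phrase rather than a period.

repeated phrase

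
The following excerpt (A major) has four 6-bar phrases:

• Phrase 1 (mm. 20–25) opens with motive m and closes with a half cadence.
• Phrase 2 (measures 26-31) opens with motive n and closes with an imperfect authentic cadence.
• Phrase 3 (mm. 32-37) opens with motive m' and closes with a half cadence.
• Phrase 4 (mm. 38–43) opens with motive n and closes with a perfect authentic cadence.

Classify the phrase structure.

parallel double period

Four phrases in two halves: the first half (mm. 20-31) ends with an imperfect authentic cadence, the second (mm. 32–43) with a perfect authentic cadence — a large antecedent–consequent pair, i.e. a double period.
Phrase 3 begins with the same material as phrase 1, making it parallel.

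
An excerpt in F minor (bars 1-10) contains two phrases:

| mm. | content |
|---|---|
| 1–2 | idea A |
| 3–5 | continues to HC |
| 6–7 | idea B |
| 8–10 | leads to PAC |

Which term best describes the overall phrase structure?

Phrase 1 ends with a half cadence (weaker) and phrase 2 with a perfect authentic cadence (stronger): antecedent + consequent = a period.
The two phrases open with different material (A / B), so the period is contrasting.

contrasting period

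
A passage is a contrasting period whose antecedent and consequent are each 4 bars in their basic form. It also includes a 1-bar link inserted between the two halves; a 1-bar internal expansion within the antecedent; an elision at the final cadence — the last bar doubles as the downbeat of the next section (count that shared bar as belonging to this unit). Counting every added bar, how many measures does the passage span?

10 measures

Basic contrasting period: 4 + 4 = 8 bars.
8 (basic form) + 1 (link) + 1 (internal expansion) = 10.
The elision shares a bar with the next section but does not change this unit's count.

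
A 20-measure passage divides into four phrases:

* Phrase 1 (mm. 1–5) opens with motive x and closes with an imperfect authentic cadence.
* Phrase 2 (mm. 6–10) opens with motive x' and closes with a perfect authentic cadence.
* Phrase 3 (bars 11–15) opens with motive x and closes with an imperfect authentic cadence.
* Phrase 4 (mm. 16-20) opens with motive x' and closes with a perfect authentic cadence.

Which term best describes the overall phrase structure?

The cadence pattern IAC–PAC–IAC–PAC is weak–strong twice, and phrases 3–4 restate phrases 1–2: a period heard twice, not a double period (which would end weakly at phrase 2).

repeated period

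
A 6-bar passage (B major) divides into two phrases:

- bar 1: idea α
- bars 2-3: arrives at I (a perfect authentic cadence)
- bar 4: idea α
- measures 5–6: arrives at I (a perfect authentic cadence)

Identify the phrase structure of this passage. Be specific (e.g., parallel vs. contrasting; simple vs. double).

Both phrases have the same opening (α) and the same cadence (perfect authentic cadence): the second is a restatement, not a consequent, so this is a repeated phrase rather than a period.

repeated phrase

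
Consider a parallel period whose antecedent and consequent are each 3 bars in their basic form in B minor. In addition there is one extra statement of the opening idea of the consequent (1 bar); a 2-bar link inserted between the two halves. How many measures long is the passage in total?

9 measures

Basic parallel period: 3 + 3 = 6 bars.
6 (basic form) + 1 (extra statement) + 2 (link) = 9.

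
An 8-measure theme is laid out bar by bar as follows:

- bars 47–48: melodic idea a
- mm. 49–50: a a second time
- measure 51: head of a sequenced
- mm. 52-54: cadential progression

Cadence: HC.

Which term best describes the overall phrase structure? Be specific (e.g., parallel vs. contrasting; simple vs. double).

sentence

Basic idea (measures 47–48) + its repetition (mm. 49–50) form the presentation; fragmentation and cadence (bars 51–54) form the continuation — the 8-bar whole is a sentence.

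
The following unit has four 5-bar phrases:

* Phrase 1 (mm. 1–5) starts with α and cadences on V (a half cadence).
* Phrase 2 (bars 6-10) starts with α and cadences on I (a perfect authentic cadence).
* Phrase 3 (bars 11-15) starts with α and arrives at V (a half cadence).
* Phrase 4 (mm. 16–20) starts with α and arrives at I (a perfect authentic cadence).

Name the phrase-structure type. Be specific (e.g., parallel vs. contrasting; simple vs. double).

The cadence pattern HC–PAC–HC–PAC is weak–strong twice, and phrases 3–4 restate phrases 1–2: a period heard twice, not a double period (which would end weakly at phrase 2).

repeated period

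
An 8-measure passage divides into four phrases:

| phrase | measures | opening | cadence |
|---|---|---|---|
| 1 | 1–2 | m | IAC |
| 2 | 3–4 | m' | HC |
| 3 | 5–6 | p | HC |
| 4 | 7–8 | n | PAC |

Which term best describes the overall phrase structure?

contrasting double period

Four phrases in two halves: the first half (mm. 1–4) ends with a half cadence, the second (mm. 5–8) with a perfect authentic cadence — a large antecedent–consequent pair, i.e. a double period.
Phrase 3 begins with different material from phrase 1, making it contrasting.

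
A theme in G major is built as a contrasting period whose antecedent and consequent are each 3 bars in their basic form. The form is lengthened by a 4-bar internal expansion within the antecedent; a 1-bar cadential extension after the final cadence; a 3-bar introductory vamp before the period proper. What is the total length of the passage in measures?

Basic contrasting period: 3 + 3 = 6 bars.
6 (basic form) + 4 (internal expansion) + 1 (cadential extension) + 3 (introduction) = 14.

14 measures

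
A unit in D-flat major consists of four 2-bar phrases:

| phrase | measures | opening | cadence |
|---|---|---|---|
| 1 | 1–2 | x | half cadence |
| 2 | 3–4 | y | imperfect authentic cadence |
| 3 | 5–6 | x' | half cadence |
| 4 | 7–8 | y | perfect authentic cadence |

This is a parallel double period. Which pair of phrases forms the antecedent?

In a double period the first pair of phrases (ending imperfect authentic cadence) is the large antecedent and the second pair (ending perfect authentic cadence) is the large consequent; the antecedent is phrases 1 and 2.

phrases 1 and 2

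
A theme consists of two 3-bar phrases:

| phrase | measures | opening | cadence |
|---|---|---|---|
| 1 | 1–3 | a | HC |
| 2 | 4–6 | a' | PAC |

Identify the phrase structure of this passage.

Phrase 1 ends with a half cadence (weaker) and phrase 2 with a perfect authentic cadence (stronger): antecedent + consequent = a period.
The two phrases open with the same material (a / a'), so the period is parallel.

parallel period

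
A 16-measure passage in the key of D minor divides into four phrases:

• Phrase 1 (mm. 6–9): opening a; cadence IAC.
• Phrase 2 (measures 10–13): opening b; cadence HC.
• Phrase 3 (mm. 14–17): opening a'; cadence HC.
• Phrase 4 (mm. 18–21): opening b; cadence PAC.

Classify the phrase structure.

parallel double period

Four phrases in two halves: the first half (bars 6-13) ends with a half cadence, the second (mm. 14-21) with a perfect authentic cadence — a large antecedent–consequent pair, i.e. a double period.
Phrase 3 begins with the same material as phrase 1, making it parallel.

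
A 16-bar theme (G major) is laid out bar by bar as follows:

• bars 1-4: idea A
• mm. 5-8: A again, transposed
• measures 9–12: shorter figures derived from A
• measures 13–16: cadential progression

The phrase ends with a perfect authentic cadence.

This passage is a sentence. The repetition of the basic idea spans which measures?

measures 5–8

The presentation of a sentence is the basic idea (mm. 1–4) plus its repetition (mm. 5–8); the repetition of the basic idea is therefore mm. 5–8.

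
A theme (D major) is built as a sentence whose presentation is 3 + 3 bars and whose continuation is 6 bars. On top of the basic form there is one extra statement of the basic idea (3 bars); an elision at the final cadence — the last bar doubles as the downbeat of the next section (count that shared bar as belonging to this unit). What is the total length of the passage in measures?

15 measures

Basic sentence: 3 + 3 + 6 = 12 bars.
12 (basic form) + 3 (extra statement) = 15.
The elision shares a bar with the next section but does not change this unit's count.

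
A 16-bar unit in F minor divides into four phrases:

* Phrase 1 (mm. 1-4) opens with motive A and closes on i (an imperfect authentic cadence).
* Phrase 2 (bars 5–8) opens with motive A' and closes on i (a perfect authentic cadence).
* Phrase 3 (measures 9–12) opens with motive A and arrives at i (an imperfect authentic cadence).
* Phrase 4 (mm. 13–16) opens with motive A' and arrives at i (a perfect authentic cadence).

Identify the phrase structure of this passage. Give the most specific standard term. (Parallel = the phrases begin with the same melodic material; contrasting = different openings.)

repeated period

The cadence pattern IAC–PAC–IAC–PAC is weak–strong twice, and phrases 3–4 restate phrases 1–2: a period heard twice, not a double period (which would end weakly at phrase 2).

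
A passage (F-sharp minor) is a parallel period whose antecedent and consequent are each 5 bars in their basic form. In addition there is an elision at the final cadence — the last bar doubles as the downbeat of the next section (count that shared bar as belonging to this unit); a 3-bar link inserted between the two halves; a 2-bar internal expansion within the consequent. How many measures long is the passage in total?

15 measures

Basic parallel period: 5 + 5 = 10 bars.
10 (basic form) + 3 (link) + 2 (internal expansion) = 15.
The elision shares a bar with the next section but does not change this unit's count.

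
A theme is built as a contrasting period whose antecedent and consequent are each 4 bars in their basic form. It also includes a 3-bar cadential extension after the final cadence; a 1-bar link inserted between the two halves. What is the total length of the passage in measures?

12 measures

Basic contrasting period: 4 + 4 = 8 bars.
8 (basic form) + 3 (cadential extension) + 1 (link) = 12.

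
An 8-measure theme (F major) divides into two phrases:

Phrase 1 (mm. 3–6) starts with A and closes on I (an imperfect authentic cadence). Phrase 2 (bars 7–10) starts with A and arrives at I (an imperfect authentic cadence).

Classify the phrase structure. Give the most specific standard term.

repeated phrase

Both phrases have the same opening (A) and the same cadence (imperfect authentic cadence): the second is a restatement, not a consequent, so this is a repeated phrase rather than a period.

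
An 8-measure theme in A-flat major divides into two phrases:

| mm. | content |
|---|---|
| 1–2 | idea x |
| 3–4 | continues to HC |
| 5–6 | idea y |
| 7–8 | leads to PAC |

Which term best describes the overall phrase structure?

contrasting period

Phrase 1 ends with a half cadence (weaker) and phrase 2 with a perfect authentic cadence (stronger): antecedent + consequent = a period.
The two phrases open with different material (x / y), so the period is contrasting.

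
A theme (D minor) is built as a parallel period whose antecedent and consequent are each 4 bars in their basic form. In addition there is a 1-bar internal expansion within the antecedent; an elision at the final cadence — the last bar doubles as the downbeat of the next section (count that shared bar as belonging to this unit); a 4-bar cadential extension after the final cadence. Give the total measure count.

13 measures

Basic parallel period: 4 + 4 = 8 bars.
8 (basic form) + 1 (internal expansion) + 4 (cadential extension) = 13.
The elision shares a bar with the next section but does not change this unit's count.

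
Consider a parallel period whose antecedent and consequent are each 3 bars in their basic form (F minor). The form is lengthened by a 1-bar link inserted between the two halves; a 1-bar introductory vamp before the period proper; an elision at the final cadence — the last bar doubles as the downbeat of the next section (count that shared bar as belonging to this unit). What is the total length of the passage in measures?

8 measures

Basic parallel period: 3 + 3 = 6 bars.
6 (basic form) + 1 (link) + 1 (introduction) = 8.
The elision shares a bar with the next section but does not change this unit's count.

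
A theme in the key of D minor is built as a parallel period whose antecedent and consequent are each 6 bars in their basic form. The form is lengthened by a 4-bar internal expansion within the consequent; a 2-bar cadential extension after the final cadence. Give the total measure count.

18 measures

Basic parallel period: 6 + 6 = 12 bars.
12 (basic form) + 4 (internal expansion) + 2 (cadential extension) = 18.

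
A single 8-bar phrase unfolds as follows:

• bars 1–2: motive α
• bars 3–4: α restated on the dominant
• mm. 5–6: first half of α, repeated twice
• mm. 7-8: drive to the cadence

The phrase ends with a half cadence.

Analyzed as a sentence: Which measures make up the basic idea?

The presentation of a sentence is the basic idea (mm. 1–2) plus its repetition (mm. 3–4); the basic idea is therefore mm. 1–2.

measures 1–2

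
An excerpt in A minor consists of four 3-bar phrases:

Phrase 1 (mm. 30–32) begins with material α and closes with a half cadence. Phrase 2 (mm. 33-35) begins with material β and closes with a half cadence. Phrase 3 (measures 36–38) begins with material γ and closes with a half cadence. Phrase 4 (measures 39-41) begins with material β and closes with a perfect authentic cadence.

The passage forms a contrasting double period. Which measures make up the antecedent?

measures 30–35

In a double period the first pair of phrases (ending half cadence) is the large antecedent and the second pair (ending perfect authentic cadence) is the large consequent; the antecedent is measures 30–35.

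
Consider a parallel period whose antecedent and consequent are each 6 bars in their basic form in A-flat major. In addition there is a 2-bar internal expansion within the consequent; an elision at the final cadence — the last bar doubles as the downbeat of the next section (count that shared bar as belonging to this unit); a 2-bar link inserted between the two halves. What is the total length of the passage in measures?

Basic parallel period: 6 + 6 = 12 bars.
12 (basic form) + 2 (internal expansion) + 2 (link) = 16.
The elision shares a bar with the next section but does not change this unit's count.

16 measures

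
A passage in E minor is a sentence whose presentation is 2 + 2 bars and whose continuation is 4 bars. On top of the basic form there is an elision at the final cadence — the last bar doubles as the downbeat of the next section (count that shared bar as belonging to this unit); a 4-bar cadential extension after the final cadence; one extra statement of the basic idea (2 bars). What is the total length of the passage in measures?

14 measures

Basic sentence: 2 + 2 + 4 = 8 bars.
8 (basic form) + 4 (cadential extension) + 2 (extra statement) = 14.
The elision shares a bar with the next section but does not change this unit's count.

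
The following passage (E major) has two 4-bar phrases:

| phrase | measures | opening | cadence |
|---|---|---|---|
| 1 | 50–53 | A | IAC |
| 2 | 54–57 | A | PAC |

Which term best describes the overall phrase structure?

Phrase 1 ends with an imperfect authentic cadence (weaker) and phrase 2 with a perfect authentic cadence (stronger): antecedent + consequent = a period.
The two phrases open with the same material (A / A), so the period is parallel.

parallel period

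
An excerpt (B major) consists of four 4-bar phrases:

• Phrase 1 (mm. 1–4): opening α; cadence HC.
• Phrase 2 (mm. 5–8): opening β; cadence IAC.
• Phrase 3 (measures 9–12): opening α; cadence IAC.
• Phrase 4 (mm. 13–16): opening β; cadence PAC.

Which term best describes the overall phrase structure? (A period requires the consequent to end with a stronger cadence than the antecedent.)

parallel double period

Four phrases in two halves: the first half (measures 1-8) ends with an imperfect authentic cadence, the second (mm. 9-16) with a perfect authentic cadence — a large antecedent–consequent pair, i.e. a double period.
Phrase 3 begins with the same material as phrase 1, making it parallel.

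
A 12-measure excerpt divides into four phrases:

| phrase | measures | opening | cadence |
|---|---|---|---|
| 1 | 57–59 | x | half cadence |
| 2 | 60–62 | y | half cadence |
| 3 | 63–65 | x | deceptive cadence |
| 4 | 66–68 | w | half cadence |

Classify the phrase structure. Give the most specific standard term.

phrase group

Phrase 4 ends with a half cadence, no stronger than phrase 2's half cadence, so the four phrases do not form a double period; nor do phrases 3–4 duplicate 1–2, so it is not a repeated period. With no phrase reaching a conclusive cadence, the passage is a phrase group.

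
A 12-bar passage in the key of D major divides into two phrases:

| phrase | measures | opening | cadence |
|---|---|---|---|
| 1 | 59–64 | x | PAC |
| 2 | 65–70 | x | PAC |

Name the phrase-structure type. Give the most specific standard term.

Both phrases have the same opening (x) and the same cadence (perfect authentic cadence): the second is a restatement, not a consequent, so this is a repeated phrase rather than a period.

repeated phrase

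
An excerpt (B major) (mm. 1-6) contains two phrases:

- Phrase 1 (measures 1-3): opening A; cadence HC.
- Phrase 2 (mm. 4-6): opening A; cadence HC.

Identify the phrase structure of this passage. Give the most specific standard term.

repeated phrase

Both phrases have the same opening (A) and the same cadence (half cadence): the second is a restatement, not a consequent, so this is a repeated phrase rather than a period.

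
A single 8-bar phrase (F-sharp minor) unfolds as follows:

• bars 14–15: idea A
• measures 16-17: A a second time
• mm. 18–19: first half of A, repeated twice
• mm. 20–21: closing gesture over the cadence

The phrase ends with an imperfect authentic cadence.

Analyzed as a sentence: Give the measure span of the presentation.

The presentation of a sentence is the basic idea (mm. 14–15) plus its repetition (bars 16–17); the presentation is therefore mm. 14–17.

measures 14–17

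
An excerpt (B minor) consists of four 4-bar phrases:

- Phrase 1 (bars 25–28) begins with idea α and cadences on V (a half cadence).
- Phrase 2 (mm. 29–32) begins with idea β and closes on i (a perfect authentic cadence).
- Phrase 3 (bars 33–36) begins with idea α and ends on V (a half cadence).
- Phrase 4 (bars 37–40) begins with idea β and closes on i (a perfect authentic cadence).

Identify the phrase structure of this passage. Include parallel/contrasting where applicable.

repeated period

The cadence pattern HC–PAC–HC–PAC is weak–strong twice, and phrases 3–4 restate phrases 1–2: a period heard twice, not a double period (which would end weakly at phrase 2).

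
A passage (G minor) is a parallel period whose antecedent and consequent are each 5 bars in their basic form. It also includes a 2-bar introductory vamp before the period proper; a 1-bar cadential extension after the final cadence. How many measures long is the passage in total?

Basic parallel period: 5 + 5 = 10 bars.
10 (basic form) + 2 (introduction) + 1 (cadential extension) = 13.

13 measures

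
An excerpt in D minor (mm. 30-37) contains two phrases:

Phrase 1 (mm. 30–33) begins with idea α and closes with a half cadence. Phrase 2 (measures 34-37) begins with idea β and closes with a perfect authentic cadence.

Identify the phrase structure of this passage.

Phrase 1 ends with a half cadence (weaker) and phrase 2 with a perfect authentic cadence (stronger): antecedent + consequent = a period.
The two phrases open with different material (α / β), so the period is contrasting.

contrasting period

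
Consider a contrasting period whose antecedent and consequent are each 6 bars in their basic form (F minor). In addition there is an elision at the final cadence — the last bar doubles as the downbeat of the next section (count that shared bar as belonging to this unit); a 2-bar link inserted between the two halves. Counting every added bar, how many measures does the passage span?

Basic contrasting period: 6 + 6 = 12 bars.
12 (basic form) + 2 (link) = 14.
The elision shares a bar with the next section but does not change this unit's count.

14 measures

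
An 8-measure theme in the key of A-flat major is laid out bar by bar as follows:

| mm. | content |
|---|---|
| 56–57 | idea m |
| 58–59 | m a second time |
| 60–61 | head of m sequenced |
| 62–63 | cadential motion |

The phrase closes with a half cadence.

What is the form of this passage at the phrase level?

sentence

Basic idea (mm. 56–57) + its repetition (mm. 58-59) form the presentation; fragmentation and cadence (mm. 60–63) form the continuation — the 8-bar whole is a sentence.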